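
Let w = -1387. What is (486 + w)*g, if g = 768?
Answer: -691968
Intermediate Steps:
(486 + w)*g = (486 - 1387)*768 = -901*768 = -691968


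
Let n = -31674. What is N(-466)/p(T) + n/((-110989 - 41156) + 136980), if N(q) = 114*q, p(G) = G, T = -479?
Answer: 273599102/2421345 ≈ 112.99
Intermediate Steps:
N(-466)/p(T) + n/((-110989 - 41156) + 136980) = (114*(-466))/(-479) - 31674/((-110989 - 41156) + 136980) = -53124*(-1/479) - 31674/(-152145 + 136980) = 53124/479 - 31674/(-15165) = 53124/479 - 31674*(-1/15165) = 53124/479 + 10558/5055 = 273599102/2421345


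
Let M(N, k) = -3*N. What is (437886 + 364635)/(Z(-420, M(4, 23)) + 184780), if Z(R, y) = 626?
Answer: 267507/61802 ≈ 4.3285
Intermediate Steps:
(437886 + 364635)/(Z(-420, M(4, 23)) + 184780) = (437886 + 364635)/(626 + 184780) = 802521/185406 = 802521*(1/185406) = 267507/61802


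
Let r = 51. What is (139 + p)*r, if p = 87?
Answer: 11526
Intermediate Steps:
(139 + p)*r = (139 + 87)*51 = 226*51 = 11526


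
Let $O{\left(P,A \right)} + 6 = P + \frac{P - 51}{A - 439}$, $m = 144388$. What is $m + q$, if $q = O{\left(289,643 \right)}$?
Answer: $\frac{868033}{6} \approx 1.4467 \cdot 10^{5}$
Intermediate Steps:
$O{\left(P,A \right)} = -6 + P + \frac{-51 + P}{-439 + A}$ ($O{\left(P,A \right)} = -6 + \left(P + \frac{P - 51}{A - 439}\right) = -6 + \left(P + \frac{-51 + P}{-439 + A}\right) = -6 + P + \frac{-51 + P}{-439 + A}$)
$q = \frac{1705}{6}$ ($q = \frac{2583 - 126582 - 3858 + 643 \cdot 289}{-439 + 643} = \frac{2583 - 126582 - 3858 + 185827}{204} = \frac{1}{204} \cdot 57970 = \frac{1705}{6} \approx 284.17$)
$m + q = 144388 + \frac{1705}{6} = \frac{868033}{6}$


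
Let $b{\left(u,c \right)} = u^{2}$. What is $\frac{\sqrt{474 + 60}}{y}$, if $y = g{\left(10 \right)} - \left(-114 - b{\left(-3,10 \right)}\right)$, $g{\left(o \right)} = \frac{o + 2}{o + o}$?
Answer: $\frac{5 \sqrt{534}}{618} \approx 0.18696$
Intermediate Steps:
$g{\left(o \right)} = \frac{2 + o}{2 o}$
$y = \frac{618}{5}$ ($y = \frac{2 + 10}{2 \cdot 10} - \left(-114 - \left(-3\right)^{2}\right) = \frac{1}{2} \cdot \frac{1}{10} \cdot 12 - \left(-114 - 9\right) = \frac{3}{5} - \left(-114 - 9\right) = \frac{3}{5} - -123 = \frac{3}{5} + 123 = \frac{618}{5} \approx 123.6$)
$\frac{\sqrt{474 + 60}}{y} = \frac{\sqrt{474 + 60}}{\frac{618}{5}} = \sqrt{534} \cdot \frac{5}{618} = \frac{5 \sqrt{534}}{618}$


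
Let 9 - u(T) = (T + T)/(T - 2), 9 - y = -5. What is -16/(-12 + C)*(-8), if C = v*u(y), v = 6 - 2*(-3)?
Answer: 32/17 ≈ 1.8824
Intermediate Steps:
y = 14 (y = 9 - 1*(-5) = 9 + 5 = 14)
u(T) = 9 - 2*T/(-2 + T) (u(T) = 9 - (T + T)/(T - 2) = 9 - 2*T/(-2 + T))
v = 12 (v = 6 + 6 = 12)
C = 80 (C = 12*((-18 + 7*14)/(-2 + 14)) = 12*((-18 + 98)/12) = 12*((1/12)*80) = 12*(20/3) = 80)
-16/(-12 + C)*(-8) = -16/(-12 + 80)*(-8) = -16/68*(-8) = -16*1/68*(-8) = -4/17*(-8) = 32/17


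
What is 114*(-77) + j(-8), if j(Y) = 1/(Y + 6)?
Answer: -17557/2 ≈ -8778.5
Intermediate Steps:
j(Y) = 1/(6 + Y)
114*(-77) + j(-8) = 114*(-77) + 1/(6 - 8) = -8778 + 1/(-2) = -8778 - 1/2 = -17557/2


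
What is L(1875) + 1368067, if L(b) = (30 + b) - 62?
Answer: 1369910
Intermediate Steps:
L(b) = -32 + b
L(1875) + 1368067 = (-32 + 1875) + 1368067 = 1843 + 1368067 = 1369910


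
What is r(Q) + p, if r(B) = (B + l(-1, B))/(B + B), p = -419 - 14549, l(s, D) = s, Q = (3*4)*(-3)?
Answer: -1077659/72 ≈ -14967.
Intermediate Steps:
Q = -36 (Q = 12*(-3) = -36)
p = -14968
r(B) = (-1 + B)/(2*B) (r(B) = (B - 1)/(B + B) = (-1 + B)/((2*B)) = (-1 + B)*(1/(2*B)) = (-1 + B)/(2*B))
r(Q) + p = (1/2)*(-1 - 36)/(-36) - 14968 = (1/2)*(-1/36)*(-37) - 14968 = 37/72 - 14968 = -1077659/72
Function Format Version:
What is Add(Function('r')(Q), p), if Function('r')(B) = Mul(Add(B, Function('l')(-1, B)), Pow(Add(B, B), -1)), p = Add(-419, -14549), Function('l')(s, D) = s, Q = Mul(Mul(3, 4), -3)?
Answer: Rational(-1077659, 72) ≈ -14967.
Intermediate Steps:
Q = -36 (Q = Mul(12, -3) = -36)
p = -14968
Function('r')(B) = Mul(Rational(1, 2), Pow(B, -1), Add(-1, B)) (Function('r')(B) = Mul(Add(B, -1), Pow(Add(B, B), -1)) = Mul(Add(-1, B), Pow(Mul(2, B), -1)) = Mul(Add(-1, B), Mul(Rational(1, 2), Pow(B, -1))) = Mul(Rational(1, 2), Pow(B, -1), Add(-1, B)))
Add(Function('r')(Q), p) = Add(Mul(Rational(1, 2), Pow(-36, -1), Add(-1, -36)), -14968) = Add(Mul(Rational(1, 2), Rational(-1, 36), -37), -14968) = Add(Rational(37, 72), -14968) = Rational(-1077659, 72)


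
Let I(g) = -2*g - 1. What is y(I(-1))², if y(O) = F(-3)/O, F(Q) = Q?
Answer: 9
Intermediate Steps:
I(g) = -1 - 2*g
y(O) = -3/O
y(I(-1))² = (-3/(-1 - 2*(-1)))² = (-3/(-1 + 2))² = (-3/1)² = (-3*1)² = (-3)² = 9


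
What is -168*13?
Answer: -2184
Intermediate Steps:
-168*13 = -2184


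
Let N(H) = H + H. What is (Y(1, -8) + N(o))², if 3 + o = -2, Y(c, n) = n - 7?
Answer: 625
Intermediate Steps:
Y(c, n) = -7 + n
o = -5 (o = -3 - 2 = -5)
N(H) = 2*H
(Y(1, -8) + N(o))² = ((-7 - 8) + 2*(-5))² = (-15 - 10)² = (-25)² = 625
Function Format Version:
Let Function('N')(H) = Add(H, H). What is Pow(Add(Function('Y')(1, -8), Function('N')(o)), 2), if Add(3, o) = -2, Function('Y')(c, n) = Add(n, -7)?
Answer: 625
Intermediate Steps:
Function('Y')(c, n) = Add(-7, n)
o = -5 (o = Add(-3, -2) = -5)
Function('N')(H) = Mul(2, H)
Pow(Add(Function('Y')(1, -8), Function('N')(o)), 2) = Pow(Add(Add(-7, -8), Mul(2, -5)), 2) = Pow(Add(-15, -10), 2) = Pow(-25, 2) = 625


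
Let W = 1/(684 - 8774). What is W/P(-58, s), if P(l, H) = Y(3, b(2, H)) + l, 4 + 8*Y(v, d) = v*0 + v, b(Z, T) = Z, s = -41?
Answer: 4/1880925 ≈ 2.1266e-6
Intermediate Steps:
Y(v, d) = -½ + v/8 (Y(v, d) = -½ + (v*0 + v)/8 = -½ + (0 + v)/8 = -½ + v/8)
P(l, H) = -⅛ + l (P(l, H) = (-½ + (⅛)*3) + l = (-½ + 3/8) + l = -⅛ + l)
W = -1/8090 (W = 1/(-8090) = -1/8090 ≈ -0.00012361)
W/P(-58, s) = -1/(8090*(-⅛ - 58)) = -1/(8090*(-465/8)) = -1/8090*(-8/465) = 4/1880925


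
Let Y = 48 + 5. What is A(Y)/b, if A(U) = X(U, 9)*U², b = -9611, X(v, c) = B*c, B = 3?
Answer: -75843/9611 ≈ -7.8913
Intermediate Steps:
X(v, c) = 3*c
Y = 53
A(U) = 27*U² (A(U) = (3*9)*U² = 27*U²)
A(Y)/b = (27*53²)/(-9611) = (27*2809)*(-1/9611) = 75843*(-1/9611) = -75843/9611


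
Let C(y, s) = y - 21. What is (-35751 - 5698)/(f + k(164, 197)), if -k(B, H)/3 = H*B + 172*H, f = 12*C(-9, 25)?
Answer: 41449/198936 ≈ 0.20835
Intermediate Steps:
C(y, s) = -21 + y
f = -360 (f = 12*(-21 - 9) = 12*(-30) = -360)
k(B, H) = -516*H - 3*B*H (k(B, H) = -3*(H*B + 172*H) = -3*(B*H + 172*H) = -3*(172*H + B*H) = -516*H - 3*B*H)
(-35751 - 5698)/(f + k(164, 197)) = (-35751 - 5698)/(-360 - 3*197*(172 + 164)) = -41449/(-360 - 3*197*336) = -41449/(-360 - 198576) = -41449/(-198936) = -41449*(-1/198936) = 41449/198936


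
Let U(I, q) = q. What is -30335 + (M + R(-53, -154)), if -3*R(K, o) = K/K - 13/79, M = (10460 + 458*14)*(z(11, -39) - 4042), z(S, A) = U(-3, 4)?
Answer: -5384598231/79 ≈ -6.8159e+7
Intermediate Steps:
z(S, A) = 4
M = -68129136 (M = (10460 + 458*14)*(4 - 4042) = (10460 + 6412)*(-4038) = 16872*(-4038) = -68129136)
R(K, o) = -22/79 (R(K, o) = -(K/K - 13/79)/3 = -(1 - 13*1/79)/3 = -(1 - 13/79)/3 = -1/3*66/79 = -22/79)
-30335 + (M + R(-53, -154)) = -30335 + (-68129136 - 22/79) = -30335 - 5382201766/79 = -5384598231/79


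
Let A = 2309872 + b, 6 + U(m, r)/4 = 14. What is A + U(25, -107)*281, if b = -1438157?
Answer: 880707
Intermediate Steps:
U(m, r) = 32 (U(m, r) = -24 + 4*14 = -24 + 56 = 32)
A = 871715 (A = 2309872 - 1438157 = 871715)
A + U(25, -107)*281 = 871715 + 32*281 = 871715 + 8992 = 880707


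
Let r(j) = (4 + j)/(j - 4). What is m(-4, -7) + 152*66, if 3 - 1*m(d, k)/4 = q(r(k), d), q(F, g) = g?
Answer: 10060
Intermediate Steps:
r(j) = (4 + j)/(-4 + j)
m(d, k) = 12 - 4*d
m(-4, -7) + 152*66 = (12 - 4*(-4)) + 152*66 = (12 + 16) + 10032 = 28 + 10032 = 10060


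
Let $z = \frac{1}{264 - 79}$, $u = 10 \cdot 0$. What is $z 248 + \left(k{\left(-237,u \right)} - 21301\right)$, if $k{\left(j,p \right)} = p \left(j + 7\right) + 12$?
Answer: $- \frac{3938217}{185} \approx -21288.0$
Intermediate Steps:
$u = 0$
$k{\left(j,p \right)} = 12 + p \left(7 + j\right)$ ($k{\left(j,p \right)} = p \left(7 + j\right) + 12 = 12 + p \left(7 + j\right)$)
$z = \frac{1}{185} \approx 0.0054054$
$z 248 + \left(k{\left(-237,u \right)} - 21301\right) = \frac{1}{185} \cdot 248 + \left(\left(12 + 7 \cdot 0 - 0\right) - 21301\right) = \frac{248}{185} + \left(\left(12 + 0 + 0\right) - 21301\right) = \frac{248}{185} + \left(12 - 21301\right) = \frac{248}{185} - 21289 = - \frac{3938217}{185}$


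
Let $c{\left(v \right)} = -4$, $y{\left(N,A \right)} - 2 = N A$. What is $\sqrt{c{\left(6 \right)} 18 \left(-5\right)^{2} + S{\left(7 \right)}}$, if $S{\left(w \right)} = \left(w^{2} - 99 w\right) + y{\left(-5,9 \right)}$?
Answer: $i \sqrt{2487} \approx 49.87 i$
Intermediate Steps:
$y{\left(N,A \right)} = 2 + A N$ ($y{\left(N,A \right)} = 2 + N A = 2 + A N$)
$S{\left(w \right)} = -43 + w^{2} - 99 w$ ($S{\left(w \right)} = \left(w^{2} - 99 w\right) + \left(2 + 9 \left(-5\right)\right) = \left(w^{2} - 99 w\right) + \left(2 - 45\right) = \left(w^{2} - 99 w\right) - 43 = -43 + w^{2} - 99 w$)
$\sqrt{c{\left(6 \right)} 18 \left(-5\right)^{2} + S{\left(7 \right)}} = \sqrt{\left(-4\right) 18 \left(-5\right)^{2} - \left(736 - 49\right)} = \sqrt{\left(-72\right) 25 - 687} = \sqrt{-1800 - 687} = \sqrt{-2487} = i \sqrt{2487}$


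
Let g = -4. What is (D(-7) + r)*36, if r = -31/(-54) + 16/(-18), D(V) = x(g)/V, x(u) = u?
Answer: 194/21 ≈ 9.2381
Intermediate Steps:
D(V) = -4/V
r = -17/54 (r = -31*(-1/54) + 16*(-1/18) = 31/54 - 8/9 = -17/54 ≈ -0.31481)
(D(-7) + r)*36 = (-4/(-7) - 17/54)*36 = (-4*(-⅐) - 17/54)*36 = (4/7 - 17/54)*36 = (97/378)*36 = 194/21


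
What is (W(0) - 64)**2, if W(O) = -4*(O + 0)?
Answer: 4096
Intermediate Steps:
W(O) = -4*O
(W(0) - 64)**2 = (-4*0 - 64)**2 = (0 - 64)**2 = (-64)**2 = 4096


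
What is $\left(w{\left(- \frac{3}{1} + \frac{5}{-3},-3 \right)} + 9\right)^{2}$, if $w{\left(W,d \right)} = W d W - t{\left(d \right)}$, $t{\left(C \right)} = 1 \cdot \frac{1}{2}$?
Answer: $\frac{116281}{36} \approx 3230.0$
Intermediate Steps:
$t{\left(C \right)} = \frac{1}{2}$ ($t{\left(C \right)} = 1 \cdot \frac{1}{2} = \frac{1}{2}$)
$w{\left(W,d \right)} = - \frac{1}{2} + d W^{2}$ ($w{\left(W,d \right)} = W d W - \frac{1}{2} = d W^{2} - \frac{1}{2} = - \frac{1}{2} + d W^{2}$)
$\left(w{\left(- \frac{3}{1} + \frac{5}{-3},-3 \right)} + 9\right)^{2} = \left(\left(- \frac{1}{2} - 3 \left(- \frac{3}{1} + \frac{5}{-3}\right)^{2}\right) + 9\right)^{2} = \left(\left(- \frac{1}{2} - 3 \left(\left(-3\right) 1 + 5 \left(- \frac{1}{3}\right)\right)^{2}\right) + 9\right)^{2} = \left(\left(- \frac{1}{2} - 3 \left(-3 - \frac{5}{3}\right)^{2}\right) + 9\right)^{2} = \left(\left(- \frac{1}{2} - 3 \left(- \frac{14}{3}\right)^{2}\right) + 9\right)^{2} = \left(\left(- \frac{1}{2} - \frac{196}{3}\right) + 9\right)^{2} = \left(- \frac{395}{6} + 9\right)^{2} = \left(- \frac{341}{6}\right)^{2} = \frac{116281}{36}$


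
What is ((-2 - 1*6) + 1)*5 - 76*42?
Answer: -3227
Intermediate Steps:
((-2 - 1*6) + 1)*5 - 76*42 = ((-2 - 6) + 1)*5 - 3192 = (-8 + 1)*5 - 3192 = -7*5 - 3192 = -35 - 3192 = -3227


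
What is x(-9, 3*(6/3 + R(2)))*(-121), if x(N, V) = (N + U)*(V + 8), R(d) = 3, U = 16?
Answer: -19481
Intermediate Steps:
x(N, V) = (8 + V)*(16 + N) (x(N, V) = (N + 16)*(V + 8) = (16 + N)*(8 + V) = (8 + V)*(16 + N))
x(-9, 3*(6/3 + R(2)))*(-121) = (128 + 8*(-9) + 16*(3*(6/3 + 3)) - 27*(6/3 + 3))*(-121) = (128 - 72 + 16*(3*(6*(⅓) + 3)) - 27*(6*(⅓) + 3))*(-121) = (128 - 72 + 16*(3*(2 + 3)) - 27*(2 + 3))*(-121) = (128 - 72 + 16*(3*5) - 27*5)*(-121) = (128 - 72 + 16*15 - 9*15)*(-121) = (128 - 72 + 240 - 135)*(-121) = 161*(-121) = -19481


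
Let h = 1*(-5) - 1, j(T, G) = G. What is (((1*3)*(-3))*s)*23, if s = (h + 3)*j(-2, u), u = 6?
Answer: 3726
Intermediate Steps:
h = -6 (h = -5 - 1 = -6)
s = -18 (s = (-6 + 3)*6 = -3*6 = -18)
(((1*3)*(-3))*s)*23 = (((1*3)*(-3))*(-18))*23 = ((3*(-3))*(-18))*23 = -9*(-18)*23 = 162*23 = 3726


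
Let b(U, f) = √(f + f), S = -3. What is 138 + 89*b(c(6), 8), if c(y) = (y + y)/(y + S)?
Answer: 494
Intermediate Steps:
c(y) = 2*y/(-3 + y) (c(y) = (y + y)/(y - 3) = (2*y)/(-3 + y) = 2*y/(-3 + y))
b(U, f) = √2*√f (b(U, f) = √(2*f) = √2*√f)
138 + 89*b(c(6), 8) = 138 + 89*(√2*√8) = 138 + 89*(√2*(2*√2)) = 138 + 89*4 = 138 + 356 = 494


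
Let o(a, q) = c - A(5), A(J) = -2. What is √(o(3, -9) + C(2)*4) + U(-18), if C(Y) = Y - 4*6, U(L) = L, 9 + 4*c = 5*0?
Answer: -18 + I*√353/2 ≈ -18.0 + 9.3941*I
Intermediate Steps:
c = -9/4 (c = -9/4 + (5*0)/4 = -9/4 + (¼)*0 = -9/4 + 0 = -9/4 ≈ -2.2500)
C(Y) = -24 + Y (C(Y) = Y - 24 = -24 + Y)
o(a, q) = -¼ (o(a, q) = -9/4 - 1*(-2) = -9/4 + 2 = -¼)
√(o(3, -9) + C(2)*4) + U(-18) = √(-¼ + (-24 + 2)*4) - 18 = √(-¼ - 22*4) - 18 = √(-¼ - 88) - 18 = √(-353/4) - 18 = I*√353/2 - 18 = -18 + I*√353/2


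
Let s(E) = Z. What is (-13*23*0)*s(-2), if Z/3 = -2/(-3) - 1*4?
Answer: 0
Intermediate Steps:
Z = -10 (Z = 3*(-2/(-3) - 1*4) = 3*(-2*(-1/3) - 4) = 3*(2/3 - 4) = 3*(-10/3) = -10)
s(E) = -10
(-13*23*0)*s(-2) = (-13*23*0)*(-10) = -299*0*(-10) = 0*(-10) = 0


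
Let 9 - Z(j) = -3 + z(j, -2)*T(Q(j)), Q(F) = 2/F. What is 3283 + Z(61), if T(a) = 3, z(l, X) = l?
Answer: 3112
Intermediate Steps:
Z(j) = 12 - 3*j (Z(j) = 9 - (-3 + j*3) = 9 - (-3 + 3*j) = 9 + (3 - 3*j) = 12 - 3*j)
3283 + Z(61) = 3283 + (12 - 3*61) = 3283 + (12 - 183) = 3283 - 171 = 3112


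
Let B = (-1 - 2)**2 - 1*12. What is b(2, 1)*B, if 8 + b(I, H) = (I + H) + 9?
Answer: -12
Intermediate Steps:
b(I, H) = 1 + H + I (b(I, H) = -8 + ((I + H) + 9) = -8 + ((H + I) + 9) = -8 + (9 + H + I) = 1 + H + I)
B = -3 (B = (-3)**2 - 12 = 9 - 12 = -3)
b(2, 1)*B = (1 + 1 + 2)*(-3) = 4*(-3) = -12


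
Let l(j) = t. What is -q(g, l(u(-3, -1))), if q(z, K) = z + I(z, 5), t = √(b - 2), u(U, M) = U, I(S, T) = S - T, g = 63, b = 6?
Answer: -121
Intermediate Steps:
t = 2 (t = √(6 - 2) = √4 = 2)
l(j) = 2
q(z, K) = -5 + 2*z (q(z, K) = z + (z - 1*5) = z + (z - 5) = z + (-5 + z) = -5 + 2*z)
-q(g, l(u(-3, -1))) = -(-5 + 2*63) = -(-5 + 126) = -1*121 = -121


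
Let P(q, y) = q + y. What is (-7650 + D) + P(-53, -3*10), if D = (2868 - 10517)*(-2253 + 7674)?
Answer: -41472962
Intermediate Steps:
D = -41465229 (D = -7649*5421 = -41465229)
(-7650 + D) + P(-53, -3*10) = (-7650 - 41465229) + (-53 - 3*10) = -41472879 + (-53 - 30) = -41472879 - 83 = -41472962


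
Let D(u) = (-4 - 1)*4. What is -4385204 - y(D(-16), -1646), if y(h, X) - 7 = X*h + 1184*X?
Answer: -2469267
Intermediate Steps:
D(u) = -20 (D(u) = -5*4 = -20)
y(h, X) = 7 + 1184*X + X*h (y(h, X) = 7 + (X*h + 1184*X) = 7 + (1184*X + X*h) = 7 + 1184*X + X*h)
-4385204 - y(D(-16), -1646) = -4385204 - (7 + 1184*(-1646) - 1646*(-20)) = -4385204 - (7 - 1948864 + 32920) = -4385204 - 1*(-1915937) = -4385204 + 1915937 = -2469267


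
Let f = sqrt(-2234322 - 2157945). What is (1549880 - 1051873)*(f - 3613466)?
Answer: -1799531362262 + 498007*I*sqrt(4392267) ≈ -1.7995e+12 + 1.0437e+9*I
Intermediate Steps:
f = I*sqrt(4392267) (f = sqrt(-4392267) = I*sqrt(4392267) ≈ 2095.8*I)
(1549880 - 1051873)*(f - 3613466) = (1549880 - 1051873)*(I*sqrt(4392267) - 3613466) = 498007*(-3613466 + I*sqrt(4392267)) = -1799531362262 + 498007*I*sqrt(4392267)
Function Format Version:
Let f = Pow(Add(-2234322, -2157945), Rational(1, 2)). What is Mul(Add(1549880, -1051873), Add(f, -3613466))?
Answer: Add(-1799531362262, Mul(498007, I, Pow(4392267, Rational(1, 2)))) ≈ Add(-1.7995e+12, Mul(1.0437e+9, I))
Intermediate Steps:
f = Mul(I, Pow(4392267, Rational(1, 2))) (f = Pow(-4392267, Rational(1, 2)) = Mul(I, Pow(4392267, Rational(1, 2))) ≈ Mul(2095.8, I))
Mul(Add(1549880, -1051873), Add(f, -3613466)) = Mul(Add(1549880, -1051873), Add(Mul(I, Pow(4392267, Rational(1, 2))), -3613466)) = Mul(498007, Add(-3613466, Mul(I, Pow(4392267, Rational(1, 2))))) = Add(-1799531362262, Mul(498007, I, Pow(4392267, Rational(1, 2))))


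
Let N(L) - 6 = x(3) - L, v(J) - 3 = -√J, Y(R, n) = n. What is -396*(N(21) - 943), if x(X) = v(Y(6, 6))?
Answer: 378180 + 396*√6 ≈ 3.7915e+5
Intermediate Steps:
v(J) = 3 - √J
x(X) = 3 - √6
N(L) = 9 - L - √6 (N(L) = 6 + ((3 - √6) - L) = 6 + (3 - L - √6) = 9 - L - √6)
-396*(N(21) - 943) = -396*((9 - 1*21 - √6) - 943) = -396*((9 - 21 - √6) - 943) = -396*((-12 - √6) - 943) = -396*(-955 - √6) = 378180 + 396*√6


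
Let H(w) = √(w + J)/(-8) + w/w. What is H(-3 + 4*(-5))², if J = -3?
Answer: (8 - I*√26)²/64 ≈ 0.59375 - 1.2748*I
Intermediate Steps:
H(w) = 1 - √(-3 + w)/8 (H(w) = √(w - 3)/(-8) + w/w = √(-3 + w)*(-⅛) + 1 = -√(-3 + w)/8 + 1 = 1 - √(-3 + w)/8)
H(-3 + 4*(-5))² = (1 - √(-3 + (-3 + 4*(-5)))/8)² = (1 - √(-3 + (-3 - 20))/8)² = (1 - √(-3 - 23)/8)² = (1 - I*√26/8)²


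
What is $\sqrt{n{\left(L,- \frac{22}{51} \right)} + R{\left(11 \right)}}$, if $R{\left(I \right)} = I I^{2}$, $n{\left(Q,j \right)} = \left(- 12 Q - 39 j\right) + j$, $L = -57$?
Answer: $\frac{\sqrt{5283651}}{51} \approx 45.071$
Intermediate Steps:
$n{\left(Q,j \right)} = - 38 j - 12 Q$ ($n{\left(Q,j \right)} = \left(- 39 j - 12 Q\right) + j = - 38 j - 12 Q$)
$R{\left(I \right)} = I^{3}$
$\sqrt{n{\left(L,- \frac{22}{51} \right)} + R{\left(11 \right)}} = \sqrt{\left(- 38 \left(- \frac{22}{51}\right) - -684\right) + 11^{3}} = \sqrt{\left(- 38 \left(\left(-22\right) \frac{1}{51}\right) + 684\right) + 1331} = \sqrt{\left(\left(-38\right) \left(- \frac{22}{51}\right) + 684\right) + 1331} = \sqrt{\left(\frac{836}{51} + 684\right) + 1331} = \sqrt{\frac{35720}{51} + 1331} = \sqrt{\frac{103601}{51}} = \frac{\sqrt{5283651}}{51}$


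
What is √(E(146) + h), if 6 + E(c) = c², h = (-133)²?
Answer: √38999 ≈ 197.48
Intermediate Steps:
h = 17689
E(c) = -6 + c²
√(E(146) + h) = √((-6 + 146²) + 17689) = √((-6 + 21316) + 17689) = √(21310 + 17689) = √38999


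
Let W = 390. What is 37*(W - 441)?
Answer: -1887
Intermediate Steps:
37*(W - 441) = 37*(390 - 441) = 37*(-51) = -1887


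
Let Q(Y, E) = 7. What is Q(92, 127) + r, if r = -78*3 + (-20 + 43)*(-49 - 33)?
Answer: -2113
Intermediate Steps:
r = -2120 (r = -234 + 23*(-82) = -234 - 1886 = -2120)
Q(92, 127) + r = 7 - 2120 = -2113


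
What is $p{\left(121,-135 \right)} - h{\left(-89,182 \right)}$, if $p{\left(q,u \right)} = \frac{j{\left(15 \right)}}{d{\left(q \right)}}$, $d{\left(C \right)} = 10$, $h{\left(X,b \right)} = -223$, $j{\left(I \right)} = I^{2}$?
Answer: $\frac{491}{2} \approx 245.5$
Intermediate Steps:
$p{\left(q,u \right)} = \frac{45}{2}$ ($p{\left(q,u \right)} = \frac{15^{2}}{10} = 225 \cdot \frac{1}{10} = \frac{45}{2}$)
$p{\left(121,-135 \right)} - h{\left(-89,182 \right)} = \frac{45}{2} - -223 = \frac{45}{2} + 223 = \frac{491}{2}$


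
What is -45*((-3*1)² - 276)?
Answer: 12015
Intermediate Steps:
-45*((-3*1)² - 276) = -45*((-3)² - 276) = -45*(9 - 276) = -45*(-267) = 12015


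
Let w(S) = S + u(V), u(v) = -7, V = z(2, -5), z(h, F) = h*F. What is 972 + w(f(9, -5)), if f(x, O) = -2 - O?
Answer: 968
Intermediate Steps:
z(h, F) = F*h
V = -10 (V = -5*2 = -10)
w(S) = -7 + S (w(S) = S - 7 = -7 + S)
972 + w(f(9, -5)) = 972 + (-7 + (-2 - 1*(-5))) = 972 + (-7 + (-2 + 5)) = 972 + (-7 + 3) = 972 - 4 = 968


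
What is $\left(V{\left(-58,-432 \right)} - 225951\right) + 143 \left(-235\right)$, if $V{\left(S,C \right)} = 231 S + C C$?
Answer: $-86330$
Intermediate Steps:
$V{\left(S,C \right)} = C^{2} + 231 S$ ($V{\left(S,C \right)} = 231 S + C^{2} = C^{2} + 231 S$)
$\left(V{\left(-58,-432 \right)} - 225951\right) + 143 \left(-235\right) = \left(\left(\left(-432\right)^{2} + 231 \left(-58\right)\right) - 225951\right) + 143 \left(-235\right) = \left(\left(186624 - 13398\right) - 225951\right) - 33605 = \left(173226 - 225951\right) - 33605 = -52725 - 33605 = -86330$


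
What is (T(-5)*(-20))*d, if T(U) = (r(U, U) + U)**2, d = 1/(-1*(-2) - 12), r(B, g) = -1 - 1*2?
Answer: 128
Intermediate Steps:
r(B, g) = -3 (r(B, g) = -1 - 2 = -3)
d = -1/10 (d = 1/(2 - 12) = 1/(-10) = -1/10 ≈ -0.10000)
T(U) = (-3 + U)**2
(T(-5)*(-20))*d = ((-3 - 5)**2*(-20))*(-1/10) = ((-8)**2*(-20))*(-1/10) = (64*(-20))*(-1/10) = -1280*(-1/10) = 128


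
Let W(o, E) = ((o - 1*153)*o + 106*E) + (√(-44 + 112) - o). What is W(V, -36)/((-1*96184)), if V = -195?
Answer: -64239/96184 - √17/48092 ≈ -0.66796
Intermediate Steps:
W(o, E) = -o + 2*√17 + 106*E + o*(-153 + o) (W(o, E) = ((o - 153)*o + 106*E) + (√68 - o) = ((-153 + o)*o + 106*E) + (2*√17 - o) = (o*(-153 + o) + 106*E) + (-o + 2*√17) = (106*E + o*(-153 + o)) + (-o + 2*√17) = -o + 2*√17 + 106*E + o*(-153 + o))
W(V, -36)/((-1*96184)) = ((-195)² - 154*(-195) + 2*√17 + 106*(-36))/((-1*96184)) = (38025 + 30030 + 2*√17 - 3816)/(-96184) = (64239 + 2*√17)*(-1/96184) = -64239/96184 - √17/48092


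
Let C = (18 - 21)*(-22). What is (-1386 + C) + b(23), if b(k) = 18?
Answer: -1302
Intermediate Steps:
C = 66 (C = -3*(-22) = 66)
(-1386 + C) + b(23) = (-1386 + 66) + 18 = -1320 + 18 = -1302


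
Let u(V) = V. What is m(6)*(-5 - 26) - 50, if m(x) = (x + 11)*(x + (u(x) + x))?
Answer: -9536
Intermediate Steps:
m(x) = 3*x*(11 + x) (m(x) = (x + 11)*(x + (x + x)) = (11 + x)*(x + 2*x) = (11 + x)*(3*x) = 3*x*(11 + x))
m(6)*(-5 - 26) - 50 = (3*6*(11 + 6))*(-5 - 26) - 50 = (3*6*17)*(-31) - 50 = 306*(-31) - 50 = -9486 - 50 = -9536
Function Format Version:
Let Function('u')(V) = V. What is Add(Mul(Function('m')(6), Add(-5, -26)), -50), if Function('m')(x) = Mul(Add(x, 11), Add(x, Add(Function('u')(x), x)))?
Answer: -9536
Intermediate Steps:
Function('m')(x) = Mul(3, x, Add(11, x)) (Function('m')(x) = Mul(Add(x, 11), Add(x, Add(x, x))) = Mul(Add(11, x), Add(x, Mul(2, x))) = Mul(Add(11, x), Mul(3, x)) = Mul(3, x, Add(11, x)))
Add(Mul(Function('m')(6), Add(-5, -26)), -50) = Add(Mul(Mul(3, 6, Add(11, 6)), Add(-5, -26)), -50) = Add(Mul(Mul(3, 6, 17), -31), -50) = Add(Mul(306, -31), -50) = Add(-9486, -50) = -9536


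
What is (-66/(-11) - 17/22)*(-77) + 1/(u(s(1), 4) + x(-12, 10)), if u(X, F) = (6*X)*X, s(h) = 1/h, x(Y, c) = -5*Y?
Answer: -13282/33 ≈ -402.48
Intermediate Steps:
u(X, F) = 6*X**2
(-66/(-11) - 17/22)*(-77) + 1/(u(s(1), 4) + x(-12, 10)) = (-66/(-11) - 17/22)*(-77) + 1/(6*(1/1)**2 - 5*(-12)) = (-66*(-1/11) - 17*1/22)*(-77) + 1/(6*1**2 + 60) = (6 - 17/22)*(-77) + 1/(6*1 + 60) = (115/22)*(-77) + 1/(6 + 60) = -805/2 + 1/66 = -13282/33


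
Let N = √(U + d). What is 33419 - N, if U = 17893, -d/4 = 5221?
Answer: 33419 - I*√2991 ≈ 33419.0 - 54.69*I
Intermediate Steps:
d = -20884 (d = -4*5221 = -20884)
N = I*√2991 (N = √(17893 - 20884) = √(-2991) = I*√2991 ≈ 54.69*I)
33419 - N = 33419 - I*√2991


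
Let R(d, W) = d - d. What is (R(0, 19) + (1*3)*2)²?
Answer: 36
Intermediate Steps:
R(d, W) = 0
(R(0, 19) + (1*3)*2)² = (0 + (1*3)*2)² = (0 + 3*2)² = (0 + 6)² = 6² = 36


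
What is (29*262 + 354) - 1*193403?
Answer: -185451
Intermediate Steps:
(29*262 + 354) - 1*193403 = (7598 + 354) - 193403 = 7952 - 193403 = -185451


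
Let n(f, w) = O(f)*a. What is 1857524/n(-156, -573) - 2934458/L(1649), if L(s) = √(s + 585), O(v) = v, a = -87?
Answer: 464381/3393 - 1467229*√2234/1117 ≈ -61948.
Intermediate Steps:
L(s) = √(585 + s)
n(f, w) = -87*f (n(f, w) = f*(-87) = -87*f)
1857524/n(-156, -573) - 2934458/L(1649) = 1857524/((-87*(-156))) - 2934458/√(585 + 1649) = 1857524/13572 - 2934458*√2234/2234 = 1857524*(1/13572) - 1467229*√2234/1117 = 464381/3393 - 1467229*√2234/1117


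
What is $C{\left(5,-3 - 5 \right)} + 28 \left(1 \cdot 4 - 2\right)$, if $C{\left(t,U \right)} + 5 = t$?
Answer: $56$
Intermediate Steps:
$C{\left(t,U \right)} = -5 + t$
$C{\left(5,-3 - 5 \right)} + 28 \left(1 \cdot 4 - 2\right) = \left(-5 + 5\right) + 28 \left(1 \cdot 4 - 2\right) = 0 + 28 \left(4 - 2\right) = 0 + 28 \cdot 2 = 0 + 56 = 56$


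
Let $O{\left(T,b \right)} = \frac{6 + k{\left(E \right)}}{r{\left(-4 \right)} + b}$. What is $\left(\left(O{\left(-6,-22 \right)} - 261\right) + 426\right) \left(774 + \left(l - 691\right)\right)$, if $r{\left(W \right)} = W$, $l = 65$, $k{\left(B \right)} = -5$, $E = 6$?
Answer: $\frac{317386}{13} \approx 24414.0$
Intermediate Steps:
$O{\left(T,b \right)} = \frac{1}{-4 + b}$ ($O{\left(T,b \right)} = \frac{6 - 5}{-4 + b} = 1 \frac{1}{-4 + b} = \frac{1}{-4 + b}$)
$\left(\left(O{\left(-6,-22 \right)} - 261\right) + 426\right) \left(774 + \left(l - 691\right)\right) = \left(\left(\frac{1}{-4 - 22} - 261\right) + 426\right) \left(774 + \left(65 - 691\right)\right) = \left(\left(\frac{1}{-26} - 261\right) + 426\right) \left(774 - 626\right) = \left(\left(- \frac{1}{26} - 261\right) + 426\right) 148 = \left(- \frac{6787}{26} + 426\right) 148 = \frac{4289}{26} \cdot 148 = \frac{317386}{13}$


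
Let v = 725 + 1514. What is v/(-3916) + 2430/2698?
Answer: 1737529/5282684 ≈ 0.32891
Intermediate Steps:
v = 2239
v/(-3916) + 2430/2698 = 2239/(-3916) + 2430/2698 = 2239*(-1/3916) + 2430*(1/2698) = -2239/3916 + 1215/1349 = 1737529/5282684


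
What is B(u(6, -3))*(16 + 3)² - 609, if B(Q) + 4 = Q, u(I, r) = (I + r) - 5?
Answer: -2775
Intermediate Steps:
u(I, r) = -5 + I + r
B(Q) = -4 + Q
B(u(6, -3))*(16 + 3)² - 609 = (-4 + (-5 + 6 - 3))*(16 + 3)² - 609 = (-4 - 2)*19² - 609 = -6*361 - 609 = -2166 - 609 = -2775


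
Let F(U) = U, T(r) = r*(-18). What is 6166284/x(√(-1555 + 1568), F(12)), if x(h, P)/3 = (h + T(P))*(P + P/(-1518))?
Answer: -56162514672/70757431 - 260011642*√13/70757431 ≈ -806.98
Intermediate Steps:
T(r) = -18*r
x(h, P) = 1517*P*(h - 18*P)/506 (x(h, P) = 3*((h - 18*P)*(P + P/(-1518))) = 3*((h - 18*P)*(P + P*(-1/1518))) = 3*((h - 18*P)*(P - P/1518)) = 3*((h - 18*P)*(1517*P/1518)) = 3*(1517*P*(h - 18*P)/1518) = 1517*P*(h - 18*P)/506)
6166284/x(√(-1555 + 1568), F(12)) = 6166284/(((1517/506)*12*(√(-1555 + 1568) - 18*12))) = 6166284/(((1517/506)*12*(√13 - 216))) = 6166284/(((1517/506)*12*(-216 + √13))) = 6166284/(-1966032/253 + 9102*√13/253)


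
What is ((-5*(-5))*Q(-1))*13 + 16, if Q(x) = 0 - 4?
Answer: -1284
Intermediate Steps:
Q(x) = -4
((-5*(-5))*Q(-1))*13 + 16 = (-5*(-5)*(-4))*13 + 16 = (25*(-4))*13 + 16 = -100*13 + 16 = -1300 + 16 = -1284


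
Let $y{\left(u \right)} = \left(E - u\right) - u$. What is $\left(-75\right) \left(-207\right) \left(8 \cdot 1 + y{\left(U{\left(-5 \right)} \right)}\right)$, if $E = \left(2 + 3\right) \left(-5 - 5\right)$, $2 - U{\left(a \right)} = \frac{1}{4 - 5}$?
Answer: $-745200$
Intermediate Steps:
$U{\left(a \right)} = 3$ ($U{\left(a \right)} = 2 - \frac{1}{4 - 5} = 2 - \frac{1}{-1} = 2 - -1 = 2 + 1 = 3$)
$E = -50$ ($E = 5 \left(-10\right) = -50$)
$y{\left(u \right)} = -50 - 2 u$ ($y{\left(u \right)} = \left(-50 - u\right) - u = -50 - 2 u$)
$\left(-75\right) \left(-207\right) \left(8 \cdot 1 + y{\left(U{\left(-5 \right)} \right)}\right) = \left(-75\right) \left(-207\right) \left(8 \cdot 1 - 56\right) = 15525 \left(8 - 56\right) = 15525 \left(-48\right) = -745200$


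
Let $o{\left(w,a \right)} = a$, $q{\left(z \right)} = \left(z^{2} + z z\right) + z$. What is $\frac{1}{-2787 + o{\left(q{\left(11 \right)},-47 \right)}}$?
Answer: $- \frac{1}{2834} \approx -0.00035286$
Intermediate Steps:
$q{\left(z \right)} = z + 2 z^{2}$ ($q{\left(z \right)} = \left(z^{2} + z^{2}\right) + z = 2 z^{2} + z = z + 2 z^{2}$)
$\frac{1}{-2787 + o{\left(q{\left(11 \right)},-47 \right)}} = \frac{1}{-2787 - 47} = \frac{1}{-2834} = - \frac{1}{2834}$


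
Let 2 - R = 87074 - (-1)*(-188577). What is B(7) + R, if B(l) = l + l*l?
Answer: 101561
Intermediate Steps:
B(l) = l + l²
R = 101505 (R = 2 - (87074 - (-1)*(-188577)) = 2 - (87074 - 1*188577) = 2 - (87074 - 188577) = 2 - 1*(-101503) = 2 + 101503 = 101505)
B(7) + R = 7*(1 + 7) + 101505 = 7*8 + 101505 = 56 + 101505 = 101561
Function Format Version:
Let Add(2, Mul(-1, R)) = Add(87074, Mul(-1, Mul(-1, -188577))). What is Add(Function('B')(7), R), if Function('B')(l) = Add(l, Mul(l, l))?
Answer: 101561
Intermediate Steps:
Function('B')(l) = Add(l, Pow(l, 2))
R = 101505 (R = Add(2, Mul(-1, Add(87074, Mul(-1, Mul(-1, -188577))))) = Add(2, Mul(-1, Add(87074, Mul(-1, 188577)))) = Add(2, Mul(-1, Add(87074, -188577))) = Add(2, Mul(-1, -101503)) = Add(2, 101503) = 101505)
Add(Function('B')(7), R) = Add(Mul(7, Add(1, 7)), 101505) = Add(Mul(7, 8), 101505) = Add(56, 101505) = 101561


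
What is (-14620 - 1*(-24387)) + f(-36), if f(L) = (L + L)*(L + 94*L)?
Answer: 256007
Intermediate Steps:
f(L) = 190*L² (f(L) = (2*L)*(95*L) = 190*L²)
(-14620 - 1*(-24387)) + f(-36) = (-14620 - 1*(-24387)) + 190*(-36)² = (-14620 + 24387) + 190*1296 = 9767 + 246240 = 256007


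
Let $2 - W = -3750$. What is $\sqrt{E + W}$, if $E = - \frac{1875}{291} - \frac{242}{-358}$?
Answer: $\frac{\sqrt{1129390885194}}{17363} \approx 61.206$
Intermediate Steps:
$W = 3752$ ($W = 2 - -3750 = 2 + 3750 = 3752$)
$E = - \frac{100138}{17363}$ ($E = \left(-1875\right) \frac{1}{291} - - \frac{121}{179} = - \frac{625}{97} + \frac{121}{179} = - \frac{100138}{17363} \approx -5.7673$)
$\sqrt{E + W} = \sqrt{- \frac{100138}{17363} + 3752} = \sqrt{\frac{65045838}{17363}} = \frac{\sqrt{1129390885194}}{17363}$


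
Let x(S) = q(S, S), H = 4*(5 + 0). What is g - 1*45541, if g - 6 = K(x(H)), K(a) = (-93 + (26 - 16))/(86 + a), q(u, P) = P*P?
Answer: -22130093/486 ≈ -45535.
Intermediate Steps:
q(u, P) = P**2
H = 20 (H = 4*5 = 20)
x(S) = S**2
K(a) = -83/(86 + a) (K(a) = (-93 + 10)/(86 + a) = -83/(86 + a))
g = 2833/486 (g = 6 - 83/(86 + 20**2) = 6 - 83/(86 + 400) = 6 - 83/486 = 2833/486 ≈ 5.8292)
g - 1*45541 = 2833/486 - 1*45541 = 2833/486 - 45541 = -22130093/486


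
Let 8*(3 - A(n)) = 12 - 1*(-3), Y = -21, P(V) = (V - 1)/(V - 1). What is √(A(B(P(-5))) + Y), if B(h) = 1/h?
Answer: I*√318/4 ≈ 4.4581*I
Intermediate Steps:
P(V) = 1 (P(V) = (-1 + V)/(-1 + V) = 1)
A(n) = 9/8 (A(n) = 3 - (12 - 1*(-3))/8 = 3 - (12 + 3)/8 = 3 - ⅛*15 = 3 - 15/8 = 9/8)
√(A(B(P(-5))) + Y) = √(9/8 - 21) = √(-159/8) = I*√318/4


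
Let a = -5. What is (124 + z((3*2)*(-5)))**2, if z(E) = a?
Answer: 14161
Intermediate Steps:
z(E) = -5
(124 + z((3*2)*(-5)))**2 = (124 - 5)**2 = 119**2 = 14161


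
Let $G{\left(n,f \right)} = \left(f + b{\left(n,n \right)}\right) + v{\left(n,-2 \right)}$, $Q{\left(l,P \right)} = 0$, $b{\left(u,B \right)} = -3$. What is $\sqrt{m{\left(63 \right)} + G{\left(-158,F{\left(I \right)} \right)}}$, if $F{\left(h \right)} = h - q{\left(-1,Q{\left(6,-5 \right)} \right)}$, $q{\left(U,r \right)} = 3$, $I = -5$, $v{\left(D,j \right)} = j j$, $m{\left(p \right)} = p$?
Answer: $2 \sqrt{14} \approx 7.4833$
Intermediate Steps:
$v{\left(D,j \right)} = j^{2}$
$F{\left(h \right)} = -3 + h$ ($F{\left(h \right)} = h - 3 = -3 + h$)
$G{\left(n,f \right)} = 1 + f$ ($G{\left(n,f \right)} = \left(f - 3\right) + \left(-2\right)^{2} = \left(-3 + f\right) + 4 = 1 + f$)
$\sqrt{m{\left(63 \right)} + G{\left(-158,F{\left(I \right)} \right)}} = \sqrt{63 + \left(1 - 8\right)} = \sqrt{63 - 7} = \sqrt{56} = 2 \sqrt{14}$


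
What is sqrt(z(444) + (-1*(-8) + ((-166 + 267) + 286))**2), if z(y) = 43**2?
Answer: sqrt(157874) ≈ 397.33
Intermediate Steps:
z(y) = 1849
sqrt(z(444) + (-1*(-8) + ((-166 + 267) + 286))**2) = sqrt(1849 + (-1*(-8) + ((-166 + 267) + 286))**2) = sqrt(1849 + (8 + (101 + 286))**2) = sqrt(1849 + (8 + 387)**2) = sqrt(1849 + 395**2) = sqrt(1849 + 156025) = sqrt(157874)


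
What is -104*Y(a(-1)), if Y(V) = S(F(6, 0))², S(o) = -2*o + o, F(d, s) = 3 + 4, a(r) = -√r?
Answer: -5096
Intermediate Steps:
F(d, s) = 7
S(o) = -o
Y(V) = 49 (Y(V) = (-1*7)² = (-7)² = 49)
-104*Y(a(-1)) = -104*49 = -5096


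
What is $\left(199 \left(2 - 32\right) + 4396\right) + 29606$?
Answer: $28032$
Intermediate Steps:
$\left(199 \left(2 - 32\right) + 4396\right) + 29606 = \left(199 \left(-30\right) + 4396\right) + 29606 = \left(-5970 + 4396\right) + 29606 = -1574 + 29606 = 28032$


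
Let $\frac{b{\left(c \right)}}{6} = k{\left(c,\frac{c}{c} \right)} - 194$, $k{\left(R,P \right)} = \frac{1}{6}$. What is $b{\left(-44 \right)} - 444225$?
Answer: $-445388$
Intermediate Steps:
$k{\left(R,P \right)} = \frac{1}{6}$
$b{\left(c \right)} = -1163$ ($b{\left(c \right)} = 6 \left(\frac{1}{6} - 194\right) = 6 \left(- \frac{1163}{6}\right) = -1163$)
$b{\left(-44 \right)} - 444225 = -1163 - 444225 = -445388$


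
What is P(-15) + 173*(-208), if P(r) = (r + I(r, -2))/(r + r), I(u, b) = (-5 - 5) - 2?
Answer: -359831/10 ≈ -35983.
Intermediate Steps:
I(u, b) = -12 (I(u, b) = -10 - 2 = -12)
P(r) = (-12 + r)/(2*r) (P(r) = (r - 12)/(r + r) = (-12 + r)/((2*r)) = (-12 + r)*(1/(2*r)) = (-12 + r)/(2*r))
P(-15) + 173*(-208) = (½)*(-12 - 15)/(-15) + 173*(-208) = (½)*(-1/15)*(-27) - 35984 = 9/10 - 35984 = -359831/10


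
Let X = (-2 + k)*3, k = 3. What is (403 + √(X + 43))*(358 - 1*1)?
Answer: 143871 + 357*√46 ≈ 1.4629e+5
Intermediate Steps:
X = 3 (X = (-2 + 3)*3 = 1*3 = 3)
(403 + √(X + 43))*(358 - 1*1) = (403 + √(3 + 43))*(358 - 1*1) = (403 + √46)*(358 - 1) = (403 + √46)*357 = 143871 + 357*√46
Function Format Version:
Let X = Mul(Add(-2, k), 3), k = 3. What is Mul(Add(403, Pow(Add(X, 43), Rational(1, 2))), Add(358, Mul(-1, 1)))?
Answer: Add(143871, Mul(357, Pow(46, Rational(1, 2)))) ≈ 1.4629e+5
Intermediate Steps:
X = 3 (X = Mul(Add(-2, 3), 3) = Mul(1, 3) = 3)
Mul(Add(403, Pow(Add(X, 43), Rational(1, 2))), Add(358, Mul(-1, 1))) = Mul(Add(403, Pow(Add(3, 43), Rational(1, 2))), Add(358, Mul(-1, 1))) = Mul(Add(403, Pow(46, Rational(1, 2))), Add(358, -1)) = Mul(Add(403, Pow(46, Rational(1, 2))), 357) = Add(143871, Mul(357, Pow(46, Rational(1, 2))))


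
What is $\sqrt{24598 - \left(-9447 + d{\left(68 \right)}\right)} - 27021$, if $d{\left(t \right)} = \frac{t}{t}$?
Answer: $-27021 + 2 \sqrt{8511} \approx -26837.0$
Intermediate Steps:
$d{\left(t \right)} = 1$
$\sqrt{24598 - \left(-9447 + d{\left(68 \right)}\right)} - 27021 = \sqrt{24598 + \left(9447 - 1\right)} - 27021 = \sqrt{24598 + 9446} - 27021 = \sqrt{34044} - 27021 = 2 \sqrt{8511} - 27021 = -27021 + 2 \sqrt{8511}$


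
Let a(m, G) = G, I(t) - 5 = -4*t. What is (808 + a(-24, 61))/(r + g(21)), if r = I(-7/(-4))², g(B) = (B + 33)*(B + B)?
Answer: 869/2272 ≈ 0.38248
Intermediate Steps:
I(t) = 5 - 4*t
g(B) = 2*B*(33 + B) (g(B) = (33 + B)*(2*B) = 2*B*(33 + B))
r = 4 (r = (5 - (-28)/(-4))² = (5 - (-28)*(-1)/4)² = (5 - 4*7/4)² = (5 - 7)² = (-2)² = 4)
(808 + a(-24, 61))/(r + g(21)) = (808 + 61)/(4 + 2*21*(33 + 21)) = 869/(4 + 2*21*54) = 869/(4 + 2268) = 869/2272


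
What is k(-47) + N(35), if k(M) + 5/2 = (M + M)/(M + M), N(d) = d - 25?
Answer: 17/2 ≈ 8.5000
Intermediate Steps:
N(d) = -25 + d
k(M) = -3/2 (k(M) = -5/2 + (M + M)/(M + M) = -5/2 + (2*M)/((2*M)) = -5/2 + (2*M)*(1/(2*M)) = -5/2 + 1 = -3/2)
k(-47) + N(35) = -3/2 + (-25 + 35) = -3/2 + 10 = 17/2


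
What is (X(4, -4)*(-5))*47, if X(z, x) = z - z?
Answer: 0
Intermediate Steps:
X(z, x) = 0
(X(4, -4)*(-5))*47 = (0*(-5))*47 = 0*47 = 0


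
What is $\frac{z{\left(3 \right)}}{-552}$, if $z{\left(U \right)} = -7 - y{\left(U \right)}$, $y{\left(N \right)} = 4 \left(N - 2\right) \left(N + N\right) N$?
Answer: $\frac{79}{552} \approx 0.14312$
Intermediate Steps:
$y{\left(N \right)} = 8 N^{2} \left(-2 + N\right)$ ($y{\left(N \right)} = 4 \left(-2 + N\right) 2 N N = 4 \cdot 2 N \left(-2 + N\right) N = 8 N \left(-2 + N\right) N = 8 N^{2} \left(-2 + N\right)$)
$z{\left(U \right)} = -7 - 8 U^{2} \left(-2 + U\right)$
$\frac{z{\left(3 \right)}}{-552} = \frac{-7 + 8 \cdot 3^{2} \left(2 - 3\right)}{-552} = \left(-7 + 8 \cdot 9 \left(2 - 3\right)\right) \left(- \frac{1}{552}\right) = \left(-7 + 8 \cdot 9 \left(-1\right)\right) \left(- \frac{1}{552}\right) = \left(-7 - 72\right) \left(- \frac{1}{552}\right) = \left(-79\right) \left(- \frac{1}{552}\right) = \frac{79}{552}$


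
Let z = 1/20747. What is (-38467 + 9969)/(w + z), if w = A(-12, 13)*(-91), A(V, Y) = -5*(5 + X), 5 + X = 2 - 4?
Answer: 591248006/18879769 ≈ 31.316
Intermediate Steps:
X = -7 (X = -5 + (2 - 4) = -5 - 2 = -7)
A(V, Y) = 10 (A(V, Y) = -5*(5 - 7) = -5*(-2) = 10)
z = 1/20747 ≈ 4.8200e-5
w = -910 (w = 10*(-91) = -910)
(-38467 + 9969)/(w + z) = (-38467 + 9969)/(-910 + 1/20747) = -28498/(-18879769/20747) = -28498*(-20747/18879769) = 591248006/18879769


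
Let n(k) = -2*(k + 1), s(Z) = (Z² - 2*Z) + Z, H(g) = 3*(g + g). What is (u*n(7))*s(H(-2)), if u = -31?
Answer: 77376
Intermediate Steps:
H(g) = 6*g (H(g) = 3*(2*g) = 6*g)
s(Z) = Z² - Z
n(k) = -2 - 2*k (n(k) = -2*(1 + k) = -2 - 2*k)
(u*n(7))*s(H(-2)) = (-31*(-2 - 2*7))*((6*(-2))*(-1 + 6*(-2))) = (-31*(-2 - 14))*(-12*(-1 - 12)) = (-31*(-16))*(-12*(-13)) = 496*156 = 77376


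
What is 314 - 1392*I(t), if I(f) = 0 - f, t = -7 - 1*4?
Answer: -14998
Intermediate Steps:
t = -11 (t = -7 - 4 = -11)
I(f) = -f
314 - 1392*I(t) = 314 - (-1392)*(-11) = 314 - 1392*11 = 314 - 15312 = -14998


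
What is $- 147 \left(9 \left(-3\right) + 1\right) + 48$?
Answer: $3870$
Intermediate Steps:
$- 147 \left(9 \left(-3\right) + 1\right) + 48 = - 147 \left(-27 + 1\right) + 48 = \left(-147\right) \left(-26\right) + 48 = 3822 + 48 = 3870$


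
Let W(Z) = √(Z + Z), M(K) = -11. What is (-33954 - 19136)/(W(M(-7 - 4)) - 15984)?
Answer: 424295280/127744139 + 26545*I*√22/127744139 ≈ 3.3214 + 0.00097466*I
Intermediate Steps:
W(Z) = √2*√Z (W(Z) = √(2*Z) = √2*√Z)
(-33954 - 19136)/(W(M(-7 - 4)) - 15984) = (-33954 - 19136)/(√2*√(-11) - 15984) = -53090/(√2*(I*√11) - 15984) = -53090/(I*√22 - 15984) = -53090/(-15984 + I*√22)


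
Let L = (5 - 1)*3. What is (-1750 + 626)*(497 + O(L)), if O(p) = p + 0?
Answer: -572116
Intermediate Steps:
L = 12 (L = 4*3 = 12)
O(p) = p
(-1750 + 626)*(497 + O(L)) = (-1750 + 626)*(497 + 12) = -1124*509 = -572116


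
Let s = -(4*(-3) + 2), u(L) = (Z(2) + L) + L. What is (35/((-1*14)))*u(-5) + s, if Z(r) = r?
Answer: 30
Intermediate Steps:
u(L) = 2 + 2*L (u(L) = (2 + L) + L = 2 + 2*L)
s = 10 (s = -(-12 + 2) = -1*(-10) = 10)
(35/((-1*14)))*u(-5) + s = (35/((-1*14)))*(2 + 2*(-5)) + 10 = (35/(-14))*(2 - 10) + 10 = (35*(-1/14))*(-8) + 10 = -5/2*(-8) + 10 = 20 + 10 = 30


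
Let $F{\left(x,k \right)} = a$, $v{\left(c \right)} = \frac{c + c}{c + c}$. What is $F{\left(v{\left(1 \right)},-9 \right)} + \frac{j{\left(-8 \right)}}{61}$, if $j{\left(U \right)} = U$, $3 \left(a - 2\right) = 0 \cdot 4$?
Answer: $\frac{114}{61} \approx 1.8689$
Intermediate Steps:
$v{\left(c \right)} = 1$ ($v{\left(c \right)} = \frac{2 c}{2 c} = 2 c \frac{1}{2 c} = 1$)
$a = 2$ ($a = 2 + \frac{0 \cdot 4}{3} = 2 + \frac{1}{3} \cdot 0 = 2 + 0 = 2$)
$F{\left(x,k \right)} = 2$
$F{\left(v{\left(1 \right)},-9 \right)} + \frac{j{\left(-8 \right)}}{61} = 2 + \frac{1}{61} \left(-8\right) = 2 - \frac{8}{61} = \frac{114}{61}$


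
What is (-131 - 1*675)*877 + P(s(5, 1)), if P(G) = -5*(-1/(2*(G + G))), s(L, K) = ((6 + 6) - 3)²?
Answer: -229023283/324 ≈ -7.0686e+5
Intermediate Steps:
s(L, K) = 81 (s(L, K) = (12 - 3)² = 9² = 81)
P(G) = 5/(4*G) (P(G) = -5*(-1/(4*G)) = -(-5)/(4*G) = 5/(4*G))
(-131 - 1*675)*877 + P(s(5, 1)) = (-131 - 1*675)*877 + (5/4)/81 = (-131 - 675)*877 + (5/4)*(1/81) = -806*877 + 5/324 = -706862 + 5/324 = -229023283/324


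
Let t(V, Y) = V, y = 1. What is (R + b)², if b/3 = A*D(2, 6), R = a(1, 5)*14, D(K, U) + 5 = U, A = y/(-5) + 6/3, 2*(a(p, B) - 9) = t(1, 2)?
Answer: 478864/25 ≈ 19155.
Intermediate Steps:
a(p, B) = 19/2 (a(p, B) = 9 + (½)*1 = 9 + ½ = 19/2)
A = 9/5 (A = 1/(-5) + 6/3 = 1*(-⅕) + 6*(⅓) = -⅕ + 2 = 9/5 ≈ 1.8000)
D(K, U) = -5 + U
R = 133 (R = (19/2)*14 = 133)
b = 27/5 (b = 3*(9*(-5 + 6)/5) = 3*((9/5)*1) = 3*(9/5) = 27/5 ≈ 5.4000)
(R + b)² = (133 + 27/5)² = (692/5)² = 478864/25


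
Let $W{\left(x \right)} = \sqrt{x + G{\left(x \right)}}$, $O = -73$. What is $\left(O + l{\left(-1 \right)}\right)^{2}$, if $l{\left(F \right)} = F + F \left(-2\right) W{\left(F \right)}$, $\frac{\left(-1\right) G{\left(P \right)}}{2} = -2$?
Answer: $5488 - 296 \sqrt{3} \approx 4975.3$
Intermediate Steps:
$G{\left(P \right)} = 4$ ($G{\left(P \right)} = \left(-2\right) \left(-2\right) = 4$)
$W{\left(x \right)} = \sqrt{4 + x}$ ($W{\left(x \right)} = \sqrt{x + 4} = \sqrt{4 + x}$)
$l{\left(F \right)} = F - 2 F \sqrt{4 + F}$ ($l{\left(F \right)} = F + F \left(-2\right) \sqrt{4 + F} = F + - 2 F \sqrt{4 + F} = F - 2 F \sqrt{4 + F}$)
$\left(O + l{\left(-1 \right)}\right)^{2} = \left(-73 - \left(1 - 2 \sqrt{4 - 1}\right)\right)^{2} = \left(-73 - \left(1 - 2 \sqrt{3}\right)\right)^{2} = \left(-74 + 2 \sqrt{3}\right)^{2}$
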